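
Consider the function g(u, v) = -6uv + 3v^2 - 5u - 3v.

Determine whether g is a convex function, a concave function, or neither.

neither

g is quadratic, so its Hessian is the constant matrix H = [[0, -6], [-6, 6]].
det(H) = -36, tr(H) = 6.
det(H) < 0, so H is indefinite: neither convex nor concave.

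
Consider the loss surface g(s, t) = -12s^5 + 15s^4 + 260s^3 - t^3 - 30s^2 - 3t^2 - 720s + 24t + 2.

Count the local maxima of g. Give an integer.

2

g separates as a function of s plus a function of t, so ∇g=0 decouples.
∂g/∂s = -60(s - 4)(s - 1)(s + 1)(s + 3) = 0 at s ∈ {-3, -1, 1, 4}; ∂g/∂t = -3(t - 2)(t + 4) = 0 at t ∈ {-4, 2}.
The Hessian is diagonal: diag(g_ss, g_tt). Second derivatives: g_ss(-3)=3360, g_ss(-1)=-1200, g_ss(1)=1440, g_ss(4)=-6300; g_tt(-4)=18, g_tt(2)=-18.
Local maxima occur where both diagonal entries negative: (-1, 2), (4, 2). Count: 2.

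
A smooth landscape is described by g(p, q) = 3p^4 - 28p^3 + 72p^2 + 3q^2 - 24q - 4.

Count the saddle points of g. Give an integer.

1

g separates as a function of p plus a function of q, so ∇g=0 decouples.
∂g/∂p = 12p(p - 4)(p - 3) = 0 at p ∈ {0, 3, 4}; ∂g/∂q = 6(q - 4) = 0 at q ∈ {4}.
The Hessian is diagonal: diag(g_pp, g_qq). Second derivatives: g_pp(0)=144, g_pp(3)=-36, g_pp(4)=48; g_qq(4)=6.
Saddle points occur where the two diagonal entries have opposite signs: (3, 4). Count: 1.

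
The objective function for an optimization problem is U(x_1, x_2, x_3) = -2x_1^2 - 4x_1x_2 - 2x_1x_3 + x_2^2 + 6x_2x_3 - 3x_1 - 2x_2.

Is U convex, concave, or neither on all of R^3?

neither

U is quadratic, so its Hessian is the constant matrix H = [[-4, -4, -2], [-4, 2, 6], [-2, 6, 0]].
Leading principal minors: -4, -24, 232.
Neither pattern holds ⇒ H is indefinite ⇒ neither convex nor concave.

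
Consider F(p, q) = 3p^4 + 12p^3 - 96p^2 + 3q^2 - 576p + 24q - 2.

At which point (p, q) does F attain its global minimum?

(4, -4)

F(p,q) separates as A(p) + B(q) − 2, so its minimum is min A + min B − 2.
A'(p) = 12(p - 4)(p + 3)(p + 4) vanishes at p ∈ {-4, -3, 4}; B'(q) = 6q + 24 vanishes at q ∈ {-4}.
Local minima of A (where A''>0): A(-4)=768, A(4)=-2304. Local minima of B: B(-4)=-48.
So the global minimum of F is A(4) + B(-4) − 2 = -2304 − 48 − 2 = -2354, attained at (4, -4).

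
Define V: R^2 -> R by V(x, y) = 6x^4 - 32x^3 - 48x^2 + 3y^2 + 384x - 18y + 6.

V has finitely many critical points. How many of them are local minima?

2

V separates as a function of x plus a function of y, so ∇V=0 decouples.
∂V/∂x = 24(x - 4)(x - 2)(x + 2) = 0 at x ∈ {-2, 2, 4}; ∂V/∂y = 6(y - 3) = 0 at y ∈ {3}.
The Hessian is diagonal: diag(V_xx, V_yy). Second derivatives: V_xx(-2)=576, V_xx(2)=-192, V_xx(4)=288; V_yy(3)=6.
Local minima occur where both diagonal entries positive: (-2, 3), (4, 3). Count: 2.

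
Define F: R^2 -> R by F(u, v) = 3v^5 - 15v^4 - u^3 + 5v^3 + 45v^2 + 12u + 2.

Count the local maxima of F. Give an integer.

2

F separates as a function of u plus a function of v, so ∇F=0 decouples.
∂F/∂u = -3(u - 2)(u + 2) = 0 at u ∈ {-2, 2}; ∂F/∂v = 15v(v - 3)(v - 2)(v + 1) = 0 at v ∈ {-1, 0, 2, 3}.
The Hessian is diagonal: diag(F_uu, F_vv). Second derivatives: F_uu(-2)=12, F_uu(2)=-12; F_vv(-1)=-180, F_vv(0)=90, F_vv(2)=-90, F_vv(3)=180.
Local maxima occur where both diagonal entries negative: (2, -1), (2, 2). Count: 2.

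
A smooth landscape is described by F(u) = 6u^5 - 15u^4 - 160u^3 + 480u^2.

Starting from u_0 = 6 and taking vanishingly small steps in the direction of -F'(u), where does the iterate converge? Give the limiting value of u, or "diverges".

4

F'(u) = 30u(u - 4)(u - 2)(u + 4), so F'(6) = 14400.
Gradient descent moves in the -F' direction, i.e. u is decreasing.
The nearest critical point in that direction is u = 4, where F'' = 1920 > 0 (a local minimum). The iterate converges there.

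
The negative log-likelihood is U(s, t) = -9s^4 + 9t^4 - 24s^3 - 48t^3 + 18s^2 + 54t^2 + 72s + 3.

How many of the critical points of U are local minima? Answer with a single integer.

U separates as a function of s plus a function of t, so ∇U=0 decouples.
∂U/∂s = -36(s - 1)(s + 1)(s + 2) = 0 at s ∈ {-2, -1, 1}; ∂U/∂t = 36t(t - 3)(t - 1) = 0 at t ∈ {0, 1, 3}.
The Hessian is diagonal: diag(U_ss, U_tt). Second derivatives: U_ss(-2)=-108, U_ss(-1)=72, U_ss(1)=-216; U_tt(0)=108, U_tt(1)=-72, U_tt(3)=216.
Local minima occur where both diagonal entries positive: (-1, 0), (-1, 3). Count: 2.

2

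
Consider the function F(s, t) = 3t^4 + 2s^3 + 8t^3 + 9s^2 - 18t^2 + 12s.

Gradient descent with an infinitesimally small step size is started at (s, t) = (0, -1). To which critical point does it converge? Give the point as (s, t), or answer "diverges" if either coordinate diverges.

(-1, -3)

F is separable, so gradient descent decouples: s follows -∂F/∂s, t follows -∂F/∂t.
∂F/∂s = 6(s + 1)(s + 2); at s=0 this is 12, so s decreases.
∂F/∂t = 12t(t - 1)(t + 3); at t=-1 this is 48, so t decreases.
s converges to its nearest critical value -1 (a local min of the s-part); t converges to -3. The iterate converges to (-1, -3).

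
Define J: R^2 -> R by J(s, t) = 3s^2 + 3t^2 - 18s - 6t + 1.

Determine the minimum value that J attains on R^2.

-29

J(s,t) separates as P(s) + Q(t) + 1, so its minimum is min P + min Q + 1.
P'(s) = 6s - 18 vanishes at s ∈ {3}; Q'(t) = 6(t - 1) vanishes at t ∈ {1}.
Local minima of P (where P''>0): P(3)=-27. Local minima of Q: Q(1)=-3.
So the global minimum of J is P(3) + Q(1) + 1 = -27 − 3 + 1 = -29, attained at (3, 1).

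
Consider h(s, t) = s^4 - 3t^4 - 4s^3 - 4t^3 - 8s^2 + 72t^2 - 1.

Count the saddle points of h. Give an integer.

h separates as a function of s plus a function of t, so ∇h=0 decouples.
∂h/∂s = 4s(s - 4)(s + 1) = 0 at s ∈ {-1, 0, 4}; ∂h/∂t = -12t(t - 3)(t + 4) = 0 at t ∈ {-4, 0, 3}.
The Hessian is diagonal: diag(h_ss, h_tt). Second derivatives: h_ss(-1)=20, h_ss(0)=-16, h_ss(4)=80; h_tt(-4)=-336, h_tt(0)=144, h_tt(3)=-252.
Saddle points occur where the two diagonal entries have opposite signs: (-1, -4), (-1, 3), (0, 0), (4, -4), (4, 3). Count: 5.

5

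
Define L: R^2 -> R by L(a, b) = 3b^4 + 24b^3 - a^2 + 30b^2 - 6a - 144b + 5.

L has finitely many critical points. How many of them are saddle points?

L separates as a function of a plus a function of b, so ∇L=0 decouples.
∂L/∂a = -2(a + 3) = 0 at a ∈ {-3}; ∂L/∂b = 12(b - 1)(b + 3)(b + 4) = 0 at b ∈ {-4, -3, 1}.
The Hessian is diagonal: diag(L_aa, L_bb). Second derivatives: L_aa(-3)=-2; L_bb(-4)=60, L_bb(-3)=-48, L_bb(1)=240.
Saddle points occur where the two diagonal entries have opposite signs: (-3, -4), (-3, 1). Count: 2.

2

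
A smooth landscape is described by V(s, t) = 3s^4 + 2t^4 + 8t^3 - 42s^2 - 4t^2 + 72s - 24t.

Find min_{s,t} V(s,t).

V(s,t) separates as P(s) + Q(t), so its minimum is min P + min Q.
P'(s) = 12(s - 2)(s - 1)(s + 3) vanishes at s ∈ {-3, 1, 2}; Q'(t) = 8(t - 1)(t + 1)(t + 3) vanishes at t ∈ {-3, -1, 1}.
Local minima of P (where P''>0): P(-3)=-351, P(2)=24. Local minima of Q: Q(-3)=-18, Q(1)=-18.
So the global minimum of V is P(-3) + Q(-3) = -351 − 18 = -369, attained at (-3, -3).

-369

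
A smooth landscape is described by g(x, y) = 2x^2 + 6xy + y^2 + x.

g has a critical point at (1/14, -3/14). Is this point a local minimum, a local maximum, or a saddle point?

saddle point

The Hessian of g is constant: H = [[4, 6], [6, 2]].
det(H) = 4·2 − 6² = -28.
Since det(H) < 0, H is indefinite and the critical point is a saddle point.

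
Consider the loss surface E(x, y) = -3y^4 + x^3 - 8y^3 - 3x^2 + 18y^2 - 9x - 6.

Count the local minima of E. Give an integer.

1

E separates as a function of x plus a function of y, so ∇E=0 decouples.
∂E/∂x = 3(x - 3)(x + 1) = 0 at x ∈ {-1, 3}; ∂E/∂y = -12y(y - 1)(y + 3) = 0 at y ∈ {-3, 0, 1}.
The Hessian is diagonal: diag(E_xx, E_yy). Second derivatives: E_xx(-1)=-12, E_xx(3)=12; E_yy(-3)=-144, E_yy(0)=36, E_yy(1)=-48.
Local minima occur where both diagonal entries positive: (3, 0). Count: 1.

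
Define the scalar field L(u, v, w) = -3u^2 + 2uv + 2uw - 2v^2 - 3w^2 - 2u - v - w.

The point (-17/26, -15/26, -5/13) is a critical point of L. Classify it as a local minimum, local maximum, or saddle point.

The Hessian is constant: H = [[-6, 2, 2], [2, -4, 0], [2, 0, -6]].
Leading principal minors: Δ₁ = -6, Δ₂ = 20, Δ₃ = -104.
The minors alternate sign starting negative (−, +, −), so H is negative definite: a local maximum.

local maximum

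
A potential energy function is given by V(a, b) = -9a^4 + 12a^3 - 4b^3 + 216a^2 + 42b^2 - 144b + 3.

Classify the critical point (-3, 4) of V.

local maximum

The mixed partial ∂²V/∂a∂b is 0, so the Hessian at any point is diag(V_aa, V_bb) = diag(36(-3a^2 + 2a + 12), 12(-2b + 7)).
At (-3, 4): H = diag(-756, -12).
Both eigenvalues are negative, so H is negative definite: a local maximum.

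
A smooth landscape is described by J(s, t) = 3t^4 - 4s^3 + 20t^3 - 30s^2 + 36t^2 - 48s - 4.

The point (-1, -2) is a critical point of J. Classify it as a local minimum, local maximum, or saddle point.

local maximum

The mixed partial ∂²J/∂s∂t is 0, so the Hessian at any point is diag(J_ss, J_tt) = diag(-12(2s + 5), 12(3t^2 + 10t + 6)).
At (-1, -2): H = diag(-36, -24).
Both eigenvalues are negative, so H is negative definite: a local maximum.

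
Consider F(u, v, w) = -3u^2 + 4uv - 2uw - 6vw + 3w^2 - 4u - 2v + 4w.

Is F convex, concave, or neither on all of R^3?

neither

F is quadratic, so its Hessian is the constant matrix H = [[-6, 4, -2], [4, 0, -6], [-2, -6, 6]].
Leading principal minors: -6, -16, 216.
Neither pattern holds ⇒ H is indefinite ⇒ neither convex nor concave.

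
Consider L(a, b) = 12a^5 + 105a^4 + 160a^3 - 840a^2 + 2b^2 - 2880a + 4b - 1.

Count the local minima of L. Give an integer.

L separates as a function of a plus a function of b, so ∇L=0 decouples.
∂L/∂a = 60(a - 2)(a + 2)(a + 3)(a + 4) = 0 at a ∈ {-4, -3, -2, 2}; ∂L/∂b = 4(b + 1) = 0 at b ∈ {-1}.
The Hessian is diagonal: diag(L_aa, L_bb). Second derivatives: L_aa(-4)=-720, L_aa(-3)=300, L_aa(-2)=-480, L_aa(2)=7200; L_bb(-1)=4.
Local minima occur where both diagonal entries positive: (-3, -1), (2, -1). Count: 2.

2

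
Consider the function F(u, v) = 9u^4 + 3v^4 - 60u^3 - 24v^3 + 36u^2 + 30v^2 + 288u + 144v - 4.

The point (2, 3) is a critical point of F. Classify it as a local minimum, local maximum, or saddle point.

The mixed partial ∂²F/∂u∂v is 0, so the Hessian at any point is diag(F_uu, F_vv) = diag(36(3u^2 - 10u + 2), 12(3v^2 - 12v + 5)).
At (2, 3): H = diag(-216, -48).
Both eigenvalues are negative, so H is negative definite: a local maximum.

local maximum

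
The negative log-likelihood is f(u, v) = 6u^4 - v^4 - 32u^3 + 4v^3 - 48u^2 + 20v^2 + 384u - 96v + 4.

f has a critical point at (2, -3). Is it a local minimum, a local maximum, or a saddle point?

local maximum

The mixed partial ∂²f/∂u∂v is 0, so the Hessian at any point is diag(f_uu, f_vv) = diag(24(3u^2 - 8u - 4), 4(-3v^2 + 6v + 10)).
At (2, -3): H = diag(-192, -140).
Both eigenvalues are negative, so H is negative definite: a local maximum.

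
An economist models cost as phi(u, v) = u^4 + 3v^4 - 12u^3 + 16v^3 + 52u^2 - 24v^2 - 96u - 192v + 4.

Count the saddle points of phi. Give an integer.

phi separates as a function of u plus a function of v, so ∇phi=0 decouples.
∂phi/∂u = 4(u - 4)(u - 3)(u - 2) = 0 at u ∈ {2, 3, 4}; ∂phi/∂v = 12(v - 2)(v + 2)(v + 4) = 0 at v ∈ {-4, -2, 2}.
The Hessian is diagonal: diag(phi_uu, phi_vv). Second derivatives: phi_uu(2)=8, phi_uu(3)=-4, phi_uu(4)=8; phi_vv(-4)=144, phi_vv(-2)=-96, phi_vv(2)=288.
Saddle points occur where the two diagonal entries have opposite signs: (2, -2), (3, -4), (3, 2), (4, -2). Count: 4.

4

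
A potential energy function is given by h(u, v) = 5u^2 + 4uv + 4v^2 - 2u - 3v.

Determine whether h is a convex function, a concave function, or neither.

convex

h is quadratic, so its Hessian is the constant matrix H = [[10, 4], [4, 8]].
det(H) = 64, tr(H) = 18.
det(H) > 0 and tr(H) > 0, so H is positive definite everywhere: convex.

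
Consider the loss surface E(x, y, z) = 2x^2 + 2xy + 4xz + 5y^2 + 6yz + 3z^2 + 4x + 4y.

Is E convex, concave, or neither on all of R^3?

convex

E is quadratic, so its Hessian is the constant matrix H = [[4, 2, 4], [2, 10, 6], [4, 6, 6]].
Leading principal minors: 4, 36, 8.
All positive ⇒ H ≻ 0 ⇒ convex.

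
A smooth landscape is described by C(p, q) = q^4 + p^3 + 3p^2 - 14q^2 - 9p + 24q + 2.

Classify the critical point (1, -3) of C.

local minimum

The mixed partial ∂²C/∂p∂q is 0, so the Hessian at any point is diag(C_pp, C_qq) = diag(6(p + 1), 4(3q^2 - 7)).
At (1, -3): H = diag(12, 80).
Both eigenvalues are positive, so H is positive definite: a local minimum.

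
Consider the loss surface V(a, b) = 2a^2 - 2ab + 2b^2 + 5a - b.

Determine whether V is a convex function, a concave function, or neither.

convex

V is quadratic, so its Hessian is the constant matrix H = [[4, -2], [-2, 4]].
det(H) = 12, tr(H) = 8.
det(H) > 0 and tr(H) > 0, so H is positive definite everywhere: convex.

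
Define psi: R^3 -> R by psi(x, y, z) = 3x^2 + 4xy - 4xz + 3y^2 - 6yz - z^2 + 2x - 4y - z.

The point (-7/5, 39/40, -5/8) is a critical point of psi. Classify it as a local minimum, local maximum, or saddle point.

saddle point

The Hessian is constant: H = [[6, 4, -4], [4, 6, -6], [-4, -6, -2]].
Leading principal minors: Δ₁ = 6, Δ₂ = 20, Δ₃ = -160.
The minors fit neither the all-positive nor the alternating-sign pattern, so H is indefinite: a saddle point.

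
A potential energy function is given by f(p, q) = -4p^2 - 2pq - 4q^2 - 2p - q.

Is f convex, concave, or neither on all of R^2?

concave

f is quadratic, so its Hessian is the constant matrix H = [[-8, -2], [-2, -8]].
det(H) = 60, tr(H) = -16.
det(H) > 0 and tr(H) < 0, so H is negative definite everywhere: concave.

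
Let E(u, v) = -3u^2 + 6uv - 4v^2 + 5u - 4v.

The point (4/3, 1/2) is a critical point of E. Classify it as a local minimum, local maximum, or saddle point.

local maximum

The Hessian of E is constant: H = [[-6, 6], [6, -8]].
det(H) = (-6)·(-8) − 6² = 12.
det(H) > 0 and tr(H) = -14 < 0, so H is negative definite and the point is a local maximum.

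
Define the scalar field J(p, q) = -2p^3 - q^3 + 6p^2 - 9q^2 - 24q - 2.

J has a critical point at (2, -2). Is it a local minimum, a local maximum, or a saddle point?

local maximum

The mixed partial ∂²J/∂p∂q is 0, so the Hessian at any point is diag(J_pp, J_qq) = diag(12(-p + 1), -6(q + 3)).
At (2, -2): H = diag(-12, -6).
Both eigenvalues are negative, so H is negative definite: a local maximum.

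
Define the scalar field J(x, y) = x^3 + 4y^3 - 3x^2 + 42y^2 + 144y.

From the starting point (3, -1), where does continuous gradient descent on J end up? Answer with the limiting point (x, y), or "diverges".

J is separable, so gradient descent decouples: x follows -∂J/∂x, y follows -∂J/∂y.
∂J/∂x = 3x(x - 2); at x=3 this is 9, so x decreases.
∂J/∂y = 12(y + 3)(y + 4); at y=-1 this is 72, so y decreases.
x converges to its nearest critical value 2 (a local min of the x-part); y converges to -3. The iterate converges to (2, -3).

(2, -3)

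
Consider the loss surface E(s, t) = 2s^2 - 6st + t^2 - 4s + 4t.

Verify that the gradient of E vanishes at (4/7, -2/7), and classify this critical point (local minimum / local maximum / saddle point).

saddle point

∇E = (4s - 6t - 4, -6s + 2t + 4); substituting (4/7, -2/7) gives ∇E = (0, 0), so (4/7, -2/7) is indeed a critical point.
The Hessian of E is constant: H = [[4, -6], [-6, 2]].
det(H) = 4·2 − (-6)² = -28.
Since det(H) < 0, H is indefinite and the critical point is a saddle point.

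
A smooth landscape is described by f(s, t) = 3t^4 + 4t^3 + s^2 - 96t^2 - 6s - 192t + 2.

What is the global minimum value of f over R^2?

f(s,t) separates as P(s) + Q(t) + 2, so its minimum is min P + min Q + 2.
P'(s) = 2s - 6 vanishes at s ∈ {3}; Q'(t) = 12(t - 4)(t + 1)(t + 4) vanishes at t ∈ {-4, -1, 4}.
Local minima of P (where P''>0): P(3)=-9. Local minima of Q: Q(-4)=-256, Q(4)=-1280.
So the global minimum of f is P(3) + Q(4) + 2 = -9 − 1280 + 2 = -1287, attained at (3, 4).

-1287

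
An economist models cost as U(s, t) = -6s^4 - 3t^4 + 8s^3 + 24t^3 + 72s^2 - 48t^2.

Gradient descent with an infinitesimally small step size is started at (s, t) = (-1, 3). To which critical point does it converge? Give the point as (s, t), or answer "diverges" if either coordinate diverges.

(0, 2)

U is separable, so gradient descent decouples: s follows -∂U/∂s, t follows -∂U/∂t.
∂U/∂s = -24s(s - 3)(s + 2); at s=-1 this is -96, so s increases.
∂U/∂t = -12t(t - 4)(t - 2); at t=3 this is 36, so t decreases.
s converges to its nearest critical value 0 (a local min of the s-part); t converges to 2. The iterate converges to (0, 2).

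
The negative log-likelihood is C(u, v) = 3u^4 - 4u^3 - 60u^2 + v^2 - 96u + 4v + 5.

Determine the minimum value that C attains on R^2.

-831

C(u,v) separates as P(u) + Q(v) + 5, so its minimum is min P + min Q + 5.
P'(u) = 12(u - 4)(u + 1)(u + 2) vanishes at u ∈ {-2, -1, 4}; Q'(v) = 2v + 4 vanishes at v ∈ {-2}.
Local minima of P (where P''>0): P(-2)=32, P(4)=-832. Local minima of Q: Q(-2)=-4.
So the global minimum of C is P(4) + Q(-2) + 5 = -832 − 4 + 5 = -831, attained at (4, -2).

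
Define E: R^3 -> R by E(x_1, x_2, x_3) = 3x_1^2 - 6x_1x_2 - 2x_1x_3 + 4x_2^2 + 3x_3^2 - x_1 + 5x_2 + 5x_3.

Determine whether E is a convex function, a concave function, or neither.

convex

E is quadratic, so its Hessian is the constant matrix H = [[6, -6, -2], [-6, 8, 0], [-2, 0, 6]].
Leading principal minors: 6, 12, 40.
All positive ⇒ H ≻ 0 ⇒ convex.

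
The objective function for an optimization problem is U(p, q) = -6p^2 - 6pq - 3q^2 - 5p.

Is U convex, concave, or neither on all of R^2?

concave

U is quadratic, so its Hessian is the constant matrix H = [[-12, -6], [-6, -6]].
det(H) = 36, tr(H) = -18.
det(H) > 0 and tr(H) < 0, so H is negative definite everywhere: concave.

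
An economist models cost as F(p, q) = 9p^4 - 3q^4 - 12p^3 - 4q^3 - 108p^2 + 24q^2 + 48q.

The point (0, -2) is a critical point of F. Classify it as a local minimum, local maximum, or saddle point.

local maximum

The mixed partial ∂²F/∂p∂q is 0, so the Hessian at any point is diag(F_pp, F_qq) = diag(36(3p^2 - 2p - 6), 12(-3q^2 - 2q + 4)).
At (0, -2): H = diag(-216, -48).
Both eigenvalues are negative, so H is negative definite: a local maximum.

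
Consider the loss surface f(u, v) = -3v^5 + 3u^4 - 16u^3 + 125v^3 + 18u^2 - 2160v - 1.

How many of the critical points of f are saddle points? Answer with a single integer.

f separates as a function of u plus a function of v, so ∇f=0 decouples.
∂f/∂u = 12u(u - 3)(u - 1) = 0 at u ∈ {0, 1, 3}; ∂f/∂v = -15(v - 4)(v - 3)(v + 3)(v + 4) = 0 at v ∈ {-4, -3, 3, 4}.
The Hessian is diagonal: diag(f_uu, f_vv). Second derivatives: f_uu(0)=36, f_uu(1)=-24, f_uu(3)=72; f_vv(-4)=840, f_vv(-3)=-630, f_vv(3)=630, f_vv(4)=-840.
Saddle points occur where the two diagonal entries have opposite signs: (0, -3), (0, 4), (1, -4), (1, 3), (3, -3), (3, 4). Count: 6.

6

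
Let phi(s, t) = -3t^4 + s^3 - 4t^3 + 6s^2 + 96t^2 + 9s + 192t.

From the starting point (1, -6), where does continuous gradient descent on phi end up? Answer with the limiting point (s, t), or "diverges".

phi is separable, so gradient descent decouples: s follows -∂phi/∂s, t follows -∂phi/∂t.
∂phi/∂s = 3(s + 1)(s + 3); at s=1 this is 24, so s decreases.
∂phi/∂t = -12(t - 4)(t + 1)(t + 4); at t=-6 this is 1200, so t decreases.
The t-coordinate has no critical point in that direction and runs off to infinity.

diverges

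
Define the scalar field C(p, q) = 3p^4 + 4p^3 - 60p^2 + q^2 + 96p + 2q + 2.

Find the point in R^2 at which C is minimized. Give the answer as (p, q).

C(p,q) separates as A(p) + B(q) + 2, so its minimum is min A + min B + 2.
A'(p) = 12(p - 2)(p - 1)(p + 4) vanishes at p ∈ {-4, 1, 2}; B'(q) = 2q + 2 vanishes at q ∈ {-1}.
Local minima of A (where A''>0): A(-4)=-832, A(2)=32. Local minima of B: B(-1)=-1.
So the global minimum of C is A(-4) + B(-1) + 2 = -832 − 1 + 2 = -831, attained at (-4, -1).

(-4, -1)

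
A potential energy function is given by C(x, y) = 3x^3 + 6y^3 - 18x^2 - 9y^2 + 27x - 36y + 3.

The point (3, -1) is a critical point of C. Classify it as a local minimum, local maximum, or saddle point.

The mixed partial ∂²C/∂x∂y is 0, so the Hessian at any point is diag(C_xx, C_yy) = diag(18(x - 2), 18(2y - 1)).
At (3, -1): H = diag(18, -54).
The eigenvalues have opposite signs, so H is indefinite: a saddle point.

saddle point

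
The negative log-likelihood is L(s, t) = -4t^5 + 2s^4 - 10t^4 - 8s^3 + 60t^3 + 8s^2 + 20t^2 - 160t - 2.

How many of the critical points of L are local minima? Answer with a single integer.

L separates as a function of s plus a function of t, so ∇L=0 decouples.
∂L/∂s = 8s(s - 2)(s - 1) = 0 at s ∈ {0, 1, 2}; ∂L/∂t = -20(t - 2)(t - 1)(t + 1)(t + 4) = 0 at t ∈ {-4, -1, 1, 2}.
The Hessian is diagonal: diag(L_ss, L_tt). Second derivatives: L_ss(0)=16, L_ss(1)=-8, L_ss(2)=16; L_tt(-4)=1800, L_tt(-1)=-360, L_tt(1)=200, L_tt(2)=-360.
Local minima occur where both diagonal entries positive: (0, -4), (0, 1), (2, -4), (2, 1). Count: 4.

4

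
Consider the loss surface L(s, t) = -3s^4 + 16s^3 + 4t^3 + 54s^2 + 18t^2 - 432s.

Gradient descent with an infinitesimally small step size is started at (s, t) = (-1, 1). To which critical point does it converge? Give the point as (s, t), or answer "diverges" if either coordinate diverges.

(3, 0)

L is separable, so gradient descent decouples: s follows -∂L/∂s, t follows -∂L/∂t.
∂L/∂s = -12(s - 4)(s - 3)(s + 3); at s=-1 this is -480, so s increases.
∂L/∂t = 12t(t + 3); at t=1 this is 48, so t decreases.
s converges to its nearest critical value 3 (a local min of the s-part); t converges to 0. The iterate converges to (3, 0).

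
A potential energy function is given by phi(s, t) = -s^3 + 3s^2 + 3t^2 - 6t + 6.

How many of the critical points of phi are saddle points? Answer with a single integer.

phi separates as a function of s plus a function of t, so ∇phi=0 decouples.
∂phi/∂s = -3s(s - 2) = 0 at s ∈ {0, 2}; ∂phi/∂t = 6(t - 1) = 0 at t ∈ {1}.
The Hessian is diagonal: diag(phi_ss, phi_tt). Second derivatives: phi_ss(0)=6, phi_ss(2)=-6; phi_tt(1)=6.
Saddle points occur where the two diagonal entries have opposite signs: (2, 1). Count: 1.

1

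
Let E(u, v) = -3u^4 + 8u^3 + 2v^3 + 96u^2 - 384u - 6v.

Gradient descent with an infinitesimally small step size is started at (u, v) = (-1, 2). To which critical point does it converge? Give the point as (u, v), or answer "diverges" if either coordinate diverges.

(2, 1)

E is separable, so gradient descent decouples: u follows -∂E/∂u, v follows -∂E/∂v.
∂E/∂u = -12(u - 4)(u - 2)(u + 4); at u=-1 this is -540, so u increases.
∂E/∂v = 6(v - 1)(v + 1); at v=2 this is 18, so v decreases.
u converges to its nearest critical value 2 (a local min of the u-part); v converges to 1. The iterate converges to (2, 1).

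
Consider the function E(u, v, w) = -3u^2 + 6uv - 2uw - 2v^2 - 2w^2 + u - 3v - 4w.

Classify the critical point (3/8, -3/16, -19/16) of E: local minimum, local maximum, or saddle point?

The Hessian is constant: H = [[-6, 6, -2], [6, -4, 0], [-2, 0, -4]].
Leading principal minors: Δ₁ = -6, Δ₂ = -12, Δ₃ = 64.
The minors fit neither the all-positive nor the alternating-sign pattern, so H is indefinite: a saddle point.

saddle point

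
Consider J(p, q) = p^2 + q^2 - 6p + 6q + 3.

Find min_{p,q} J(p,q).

J(p,q) separates as A(p) + B(q) + 3, so its minimum is min A + min B + 3.
A'(p) = 2p - 6 vanishes at p ∈ {3}; B'(q) = 2q + 6 vanishes at q ∈ {-3}.
Local minima of A (where A''>0): A(3)=-9. Local minima of B: B(-3)=-9.
So the global minimum of J is A(3) + B(-3) + 3 = -9 − 9 + 3 = -15, attained at (3, -3).

-15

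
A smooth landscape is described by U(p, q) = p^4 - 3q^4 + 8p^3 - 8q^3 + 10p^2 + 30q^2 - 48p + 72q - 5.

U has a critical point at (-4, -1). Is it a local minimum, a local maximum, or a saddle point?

local minimum

The mixed partial ∂²U/∂p∂q is 0, so the Hessian at any point is diag(U_pp, U_qq) = diag(4(3p^2 + 12p + 5), 12(-3q^2 - 4q + 5)).
At (-4, -1): H = diag(20, 72).
Both eigenvalues are positive, so H is positive definite: a local minimum.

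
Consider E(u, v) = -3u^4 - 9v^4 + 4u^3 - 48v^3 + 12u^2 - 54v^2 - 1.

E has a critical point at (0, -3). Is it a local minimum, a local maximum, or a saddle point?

saddle point

The mixed partial ∂²E/∂u∂v is 0, so the Hessian at any point is diag(E_uu, E_vv) = diag(12(-3u^2 + 2u + 2), -36(3v^2 + 8v + 3)).
At (0, -3): H = diag(24, -216).
The eigenvalues have opposite signs, so H is indefinite: a saddle point.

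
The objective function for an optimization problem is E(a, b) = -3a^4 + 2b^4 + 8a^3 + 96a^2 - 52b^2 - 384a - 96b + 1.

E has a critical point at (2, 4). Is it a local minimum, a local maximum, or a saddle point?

local minimum

The mixed partial ∂²E/∂a∂b is 0, so the Hessian at any point is diag(E_aa, E_bb) = diag(12(-3a^2 + 4a + 16), 8(3b^2 - 13)).
At (2, 4): H = diag(144, 280).
Both eigenvalues are positive, so H is positive definite: a local minimum.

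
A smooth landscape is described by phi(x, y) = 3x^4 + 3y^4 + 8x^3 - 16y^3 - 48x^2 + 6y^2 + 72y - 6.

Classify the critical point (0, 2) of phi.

local maximum

The mixed partial ∂²phi/∂x∂y is 0, so the Hessian at any point is diag(phi_xx, phi_yy) = diag(12(3x^2 + 4x - 8), 12(3y^2 - 8y + 1)).
At (0, 2): H = diag(-96, -36).
Both eigenvalues are negative, so H is negative definite: a local maximum.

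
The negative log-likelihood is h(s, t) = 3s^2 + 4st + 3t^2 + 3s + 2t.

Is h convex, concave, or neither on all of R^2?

h is quadratic, so its Hessian is the constant matrix H = [[6, 4], [4, 6]].
det(H) = 20, tr(H) = 12.
det(H) > 0 and tr(H) > 0, so H is positive definite everywhere: convex.

convex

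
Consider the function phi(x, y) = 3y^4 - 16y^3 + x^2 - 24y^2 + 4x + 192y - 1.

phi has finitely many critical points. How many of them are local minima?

phi separates as a function of x plus a function of y, so ∇phi=0 decouples.
∂phi/∂x = 2(x + 2) = 0 at x ∈ {-2}; ∂phi/∂y = 12(y - 4)(y - 2)(y + 2) = 0 at y ∈ {-2, 2, 4}.
The Hessian is diagonal: diag(phi_xx, phi_yy). Second derivatives: phi_xx(-2)=2; phi_yy(-2)=288, phi_yy(2)=-96, phi_yy(4)=144.
Local minima occur where both diagonal entries positive: (-2, -2), (-2, 4). Count: 2.

2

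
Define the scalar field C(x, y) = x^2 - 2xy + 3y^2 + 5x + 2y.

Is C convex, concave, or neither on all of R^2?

C is quadratic, so its Hessian is the constant matrix H = [[2, -2], [-2, 6]].
det(H) = 8, tr(H) = 8.
det(H) > 0 and tr(H) > 0, so H is positive definite everywhere: convex.

convex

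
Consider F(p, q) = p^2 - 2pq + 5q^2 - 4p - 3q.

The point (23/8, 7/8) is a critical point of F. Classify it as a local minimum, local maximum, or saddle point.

local minimum

The Hessian of F is constant: H = [[2, -2], [-2, 10]].
det(H) = 2·10 − (-2)² = 16.
det(H) > 0 and tr(H) = 12 > 0, so H is positive definite and the point is a local minimum.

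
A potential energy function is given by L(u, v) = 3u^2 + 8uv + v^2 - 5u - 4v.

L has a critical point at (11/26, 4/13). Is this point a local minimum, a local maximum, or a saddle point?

saddle point

The Hessian of L is constant: H = [[6, 8], [8, 2]].
det(H) = 6·2 − 8² = -52.
Since det(H) < 0, H is indefinite and the critical point is a saddle point.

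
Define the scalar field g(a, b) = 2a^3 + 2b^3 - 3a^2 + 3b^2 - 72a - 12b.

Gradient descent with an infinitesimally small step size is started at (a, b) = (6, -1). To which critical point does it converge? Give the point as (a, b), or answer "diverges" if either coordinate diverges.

g is separable, so gradient descent decouples: a follows -∂g/∂a, b follows -∂g/∂b.
∂g/∂a = 6(a - 4)(a + 3); at a=6 this is 108, so a decreases.
∂g/∂b = 6(b - 1)(b + 2); at b=-1 this is -12, so b increases.
a converges to its nearest critical value 4 (a local min of the a-part); b converges to 1. The iterate converges to (4, 1).

(4, 1)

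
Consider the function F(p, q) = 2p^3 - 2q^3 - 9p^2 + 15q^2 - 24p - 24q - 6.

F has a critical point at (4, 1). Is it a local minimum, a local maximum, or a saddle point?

The mixed partial ∂²F/∂p∂q is 0, so the Hessian at any point is diag(F_pp, F_qq) = diag(6(2p - 3), 6(-2q + 5)).
At (4, 1): H = diag(30, 18).
Both eigenvalues are positive, so H is positive definite: a local minimum.

local minimum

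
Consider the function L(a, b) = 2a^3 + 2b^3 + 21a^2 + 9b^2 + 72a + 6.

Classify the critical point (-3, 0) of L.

local minimum

The mixed partial ∂²L/∂a∂b is 0, so the Hessian at any point is diag(L_aa, L_bb) = diag(6(2a + 7), 6(2b + 3)).
At (-3, 0): H = diag(6, 18).
Both eigenvalues are positive, so H is positive definite: a local minimum.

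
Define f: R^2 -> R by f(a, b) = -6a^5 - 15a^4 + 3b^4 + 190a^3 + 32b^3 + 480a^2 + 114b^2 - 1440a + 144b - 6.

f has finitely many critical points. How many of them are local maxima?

f separates as a function of a plus a function of b, so ∇f=0 decouples.
∂f/∂a = -30(a - 4)(a - 1)(a + 3)(a + 4) = 0 at a ∈ {-4, -3, 1, 4}; ∂f/∂b = 12(b + 1)(b + 3)(b + 4) = 0 at b ∈ {-4, -3, -1}.
The Hessian is diagonal: diag(f_aa, f_bb). Second derivatives: f_aa(-4)=1200, f_aa(-3)=-840, f_aa(1)=1800, f_aa(4)=-5040; f_bb(-4)=36, f_bb(-3)=-24, f_bb(-1)=72.
Local maxima occur where both diagonal entries negative: (-3, -3), (4, -3). Count: 2.

2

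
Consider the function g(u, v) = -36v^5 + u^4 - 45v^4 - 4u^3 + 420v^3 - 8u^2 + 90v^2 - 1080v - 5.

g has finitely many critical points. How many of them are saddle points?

g separates as a function of u plus a function of v, so ∇g=0 decouples.
∂g/∂u = 4u(u - 4)(u + 1) = 0 at u ∈ {-1, 0, 4}; ∂g/∂v = -180(v - 2)(v - 1)(v + 1)(v + 3) = 0 at v ∈ {-3, -1, 1, 2}.
The Hessian is diagonal: diag(g_uu, g_vv). Second derivatives: g_uu(-1)=20, g_uu(0)=-16, g_uu(4)=80; g_vv(-3)=7200, g_vv(-1)=-2160, g_vv(1)=1440, g_vv(2)=-2700.
Saddle points occur where the two diagonal entries have opposite signs: (-1, -1), (-1, 2), (0, -3), (0, 1), (4, -1), (4, 2). Count: 6.

6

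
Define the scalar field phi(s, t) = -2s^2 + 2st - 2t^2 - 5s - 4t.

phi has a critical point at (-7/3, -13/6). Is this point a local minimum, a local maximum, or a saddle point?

local maximum

The Hessian of phi is constant: H = [[-4, 2], [2, -4]].
det(H) = (-4)·(-4) − 2² = 12.
det(H) > 0 and tr(H) = -8 < 0, so H is negative definite and the point is a local maximum.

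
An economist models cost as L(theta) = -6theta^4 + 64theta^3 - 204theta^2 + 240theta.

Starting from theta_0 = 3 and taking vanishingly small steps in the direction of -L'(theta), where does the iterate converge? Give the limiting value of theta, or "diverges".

2

L'(theta) = -24(theta - 5)(theta - 2)(theta - 1), so L'(3) = 96.
Gradient descent moves in the -L' direction, i.e. theta is decreasing.
The nearest critical point in that direction is theta = 2, where L'' = 72 > 0 (a local minimum). The iterate converges there.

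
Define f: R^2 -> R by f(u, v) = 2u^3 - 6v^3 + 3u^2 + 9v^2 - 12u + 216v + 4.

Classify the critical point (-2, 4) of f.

The mixed partial ∂²f/∂u∂v is 0, so the Hessian at any point is diag(f_uu, f_vv) = diag(6(2u + 1), 18(-2v + 1)).
At (-2, 4): H = diag(-18, -126).
Both eigenvalues are negative, so H is negative definite: a local maximum.

local maximum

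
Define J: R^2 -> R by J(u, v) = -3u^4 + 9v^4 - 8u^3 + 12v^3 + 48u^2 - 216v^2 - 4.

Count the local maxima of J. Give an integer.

2

J separates as a function of u plus a function of v, so ∇J=0 decouples.
∂J/∂u = -12u(u - 2)(u + 4) = 0 at u ∈ {-4, 0, 2}; ∂J/∂v = 36v(v - 3)(v + 4) = 0 at v ∈ {-4, 0, 3}.
The Hessian is diagonal: diag(J_uu, J_vv). Second derivatives: J_uu(-4)=-288, J_uu(0)=96, J_uu(2)=-144; J_vv(-4)=1008, J_vv(0)=-432, J_vv(3)=756.
Local maxima occur where both diagonal entries negative: (-4, 0), (2, 0). Count: 2.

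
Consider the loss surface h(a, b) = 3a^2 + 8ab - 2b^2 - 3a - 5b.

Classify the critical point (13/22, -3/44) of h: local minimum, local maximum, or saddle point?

saddle point

The Hessian of h is constant: H = [[6, 8], [8, -4]].
det(H) = 6·(-4) − 8² = -88.
Since det(H) < 0, H is indefinite and the critical point is a saddle point.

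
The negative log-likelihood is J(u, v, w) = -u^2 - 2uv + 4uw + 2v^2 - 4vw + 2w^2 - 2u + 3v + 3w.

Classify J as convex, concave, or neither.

J is quadratic, so its Hessian is the constant matrix H = [[-2, -2, 4], [-2, 4, -4], [4, -4, 4]].
Leading principal minors: -2, -12, -16.
Neither pattern holds ⇒ H is indefinite ⇒ neither convex nor concave.

neither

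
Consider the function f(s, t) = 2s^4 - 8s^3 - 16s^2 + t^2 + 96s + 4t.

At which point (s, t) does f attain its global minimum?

f(s,t) separates as P(s) + Q(t), so its minimum is min P + min Q.
P'(s) = 8(s - 3)(s - 2)(s + 2) vanishes at s ∈ {-2, 2, 3}; Q'(t) = 2(t + 2) vanishes at t ∈ {-2}.
Local minima of P (where P''>0): P(-2)=-160, P(3)=90. Local minima of Q: Q(-2)=-4.
So the global minimum of f is P(-2) + Q(-2) = -160 − 4 = -164, attained at (-2, -2).

(-2, -2)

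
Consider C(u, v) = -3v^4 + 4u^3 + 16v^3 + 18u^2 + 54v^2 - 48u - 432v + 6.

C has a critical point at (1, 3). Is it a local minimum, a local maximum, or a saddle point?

The mixed partial ∂²C/∂u∂v is 0, so the Hessian at any point is diag(C_uu, C_vv) = diag(12(2u + 3), 12(-3v^2 + 8v + 9)).
At (1, 3): H = diag(60, 72).
Both eigenvalues are positive, so H is positive definite: a local minimum.

local minimum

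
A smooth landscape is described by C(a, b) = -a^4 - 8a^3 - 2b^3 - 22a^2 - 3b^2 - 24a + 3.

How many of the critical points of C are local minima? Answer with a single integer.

C separates as a function of a plus a function of b, so ∇C=0 decouples.
∂C/∂a = -4(a + 1)(a + 2)(a + 3) = 0 at a ∈ {-3, -2, -1}; ∂C/∂b = -6b(b + 1) = 0 at b ∈ {-1, 0}.
The Hessian is diagonal: diag(C_aa, C_bb). Second derivatives: C_aa(-3)=-8, C_aa(-2)=4, C_aa(-1)=-8; C_bb(-1)=6, C_bb(0)=-6.
Local minima occur where both diagonal entries positive: (-2, -1). Count: 1.

1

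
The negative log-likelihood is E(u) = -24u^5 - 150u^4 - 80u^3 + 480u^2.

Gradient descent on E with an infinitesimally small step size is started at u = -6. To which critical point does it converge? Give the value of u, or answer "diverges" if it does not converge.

-4

E'(u) = -120u(u - 1)(u + 2)(u + 4), so E'(-6) = -40320.
Gradient descent moves in the -E' direction, i.e. u is increasing.
The nearest critical point in that direction is u = -4, where E'' = 4800 > 0 (a local minimum). The iterate converges there.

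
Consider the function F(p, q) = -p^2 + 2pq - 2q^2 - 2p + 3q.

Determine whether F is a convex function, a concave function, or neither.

F is quadratic, so its Hessian is the constant matrix H = [[-2, 2], [2, -4]].
det(H) = 4, tr(H) = -6.
det(H) > 0 and tr(H) < 0, so H is negative definite everywhere: concave.

concave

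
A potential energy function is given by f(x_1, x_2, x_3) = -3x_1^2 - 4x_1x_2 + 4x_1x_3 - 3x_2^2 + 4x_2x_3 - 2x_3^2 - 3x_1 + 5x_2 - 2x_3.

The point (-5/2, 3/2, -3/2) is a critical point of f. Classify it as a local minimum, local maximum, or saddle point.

local maximum

The Hessian is constant: H = [[-6, -4, 4], [-4, -6, 4], [4, 4, -4]].
Leading principal minors: Δ₁ = -6, Δ₂ = 20, Δ₃ = -16.
The minors alternate sign starting negative (−, +, −), so H is negative definite: a local maximum.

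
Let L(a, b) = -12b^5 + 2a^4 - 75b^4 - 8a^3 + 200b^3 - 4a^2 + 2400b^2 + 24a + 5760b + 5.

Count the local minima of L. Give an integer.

L separates as a function of a plus a function of b, so ∇L=0 decouples.
∂L/∂a = 8(a - 3)(a - 1)(a + 1) = 0 at a ∈ {-1, 1, 3}; ∂L/∂b = -60(b - 4)(b + 2)(b + 3)(b + 4) = 0 at b ∈ {-4, -3, -2, 4}.
The Hessian is diagonal: diag(L_aa, L_bb). Second derivatives: L_aa(-1)=64, L_aa(1)=-32, L_aa(3)=64; L_bb(-4)=960, L_bb(-3)=-420, L_bb(-2)=720, L_bb(4)=-20160.
Local minima occur where both diagonal entries positive: (-1, -4), (-1, -2), (3, -4), (3, -2). Count: 4.

4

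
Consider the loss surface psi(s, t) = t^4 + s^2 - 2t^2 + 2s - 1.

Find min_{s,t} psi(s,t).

psi(s,t) separates as P(s) + Q(t) − 1, so its minimum is min P + min Q − 1.
P'(s) = 2s + 2 vanishes at s ∈ {-1}; Q'(t) = 4t(t - 1)(t + 1) vanishes at t ∈ {-1, 0, 1}.
Local minima of P (where P''>0): P(-1)=-1. Local minima of Q: Q(-1)=-1, Q(1)=-1.
So the global minimum of psi is P(-1) + Q(-1) − 1 = -1 − 1 − 1 = -3, attained at (-1, -1).

-3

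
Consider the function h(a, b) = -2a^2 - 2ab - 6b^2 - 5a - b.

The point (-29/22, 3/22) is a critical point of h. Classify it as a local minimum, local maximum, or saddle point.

local maximum

The Hessian of h is constant: H = [[-4, -2], [-2, -12]].
det(H) = (-4)·(-12) − (-2)² = 44.
det(H) > 0 and tr(H) = -16 < 0, so H is negative definite and the point is a local maximum.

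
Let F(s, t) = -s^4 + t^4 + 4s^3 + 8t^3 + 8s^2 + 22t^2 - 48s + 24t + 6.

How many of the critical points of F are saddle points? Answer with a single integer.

F separates as a function of s plus a function of t, so ∇F=0 decouples.
∂F/∂s = -4(s - 3)(s - 2)(s + 2) = 0 at s ∈ {-2, 2, 3}; ∂F/∂t = 4(t + 1)(t + 2)(t + 3) = 0 at t ∈ {-3, -2, -1}.
The Hessian is diagonal: diag(F_ss, F_tt). Second derivatives: F_ss(-2)=-80, F_ss(2)=16, F_ss(3)=-20; F_tt(-3)=8, F_tt(-2)=-4, F_tt(-1)=8.
Saddle points occur where the two diagonal entries have opposite signs: (-2, -3), (-2, -1), (2, -2), (3, -3), (3, -1). Count: 5.

5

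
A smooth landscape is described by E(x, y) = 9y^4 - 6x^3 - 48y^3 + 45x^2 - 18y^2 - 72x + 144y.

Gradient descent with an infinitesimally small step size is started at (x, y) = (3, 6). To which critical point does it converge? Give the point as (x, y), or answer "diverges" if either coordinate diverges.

(1, 4)

E is separable, so gradient descent decouples: x follows -∂E/∂x, y follows -∂E/∂y.
∂E/∂x = -18(x - 4)(x - 1); at x=3 this is 36, so x decreases.
∂E/∂y = 36(y - 4)(y - 1)(y + 1); at y=6 this is 2520, so y decreases.
x converges to its nearest critical value 1 (a local min of the x-part); y converges to 4. The iterate converges to (1, 4).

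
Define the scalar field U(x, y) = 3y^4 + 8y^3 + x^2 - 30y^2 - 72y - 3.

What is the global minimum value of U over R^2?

-155

U(x,y) separates as P(x) + Q(y) − 3, so its minimum is min P + min Q − 3.
P'(x) = 2x vanishes at x ∈ {0}; Q'(y) = 12(y - 2)(y + 1)(y + 3) vanishes at y ∈ {-3, -1, 2}.
Local minima of P (where P''>0): P(0)=0. Local minima of Q: Q(-3)=-27, Q(2)=-152.
So the global minimum of U is P(0) + Q(2) − 3 = 0 − 152 − 3 = -155, attained at (0, 2).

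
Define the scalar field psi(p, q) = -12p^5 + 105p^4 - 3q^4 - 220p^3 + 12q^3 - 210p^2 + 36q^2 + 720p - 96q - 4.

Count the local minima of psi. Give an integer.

psi separates as a function of p plus a function of q, so ∇psi=0 decouples.
∂psi/∂p = -60(p - 4)(p - 3)(p - 1)(p + 1) = 0 at p ∈ {-1, 1, 3, 4}; ∂psi/∂q = -12(q - 4)(q - 1)(q + 2) = 0 at q ∈ {-2, 1, 4}.
The Hessian is diagonal: diag(psi_pp, psi_qq). Second derivatives: psi_pp(-1)=2400, psi_pp(1)=-720, psi_pp(3)=480, psi_pp(4)=-900; psi_qq(-2)=-216, psi_qq(1)=108, psi_qq(4)=-216.
Local minima occur where both diagonal entries positive: (-1, 1), (3, 1). Count: 2.

2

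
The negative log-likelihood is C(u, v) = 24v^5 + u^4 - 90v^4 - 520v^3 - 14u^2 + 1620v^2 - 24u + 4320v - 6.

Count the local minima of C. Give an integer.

C separates as a function of u plus a function of v, so ∇C=0 decouples.
∂C/∂u = 4(u - 3)(u + 1)(u + 2) = 0 at u ∈ {-2, -1, 3}; ∂C/∂v = 120(v - 4)(v - 3)(v + 1)(v + 3) = 0 at v ∈ {-3, -1, 3, 4}.
The Hessian is diagonal: diag(C_uu, C_vv). Second derivatives: C_uu(-2)=20, C_uu(-1)=-16, C_uu(3)=80; C_vv(-3)=-10080, C_vv(-1)=4800, C_vv(3)=-2880, C_vv(4)=4200.
Local minima occur where both diagonal entries positive: (-2, -1), (-2, 4), (3, -1), (3, 4). Count: 4.

4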